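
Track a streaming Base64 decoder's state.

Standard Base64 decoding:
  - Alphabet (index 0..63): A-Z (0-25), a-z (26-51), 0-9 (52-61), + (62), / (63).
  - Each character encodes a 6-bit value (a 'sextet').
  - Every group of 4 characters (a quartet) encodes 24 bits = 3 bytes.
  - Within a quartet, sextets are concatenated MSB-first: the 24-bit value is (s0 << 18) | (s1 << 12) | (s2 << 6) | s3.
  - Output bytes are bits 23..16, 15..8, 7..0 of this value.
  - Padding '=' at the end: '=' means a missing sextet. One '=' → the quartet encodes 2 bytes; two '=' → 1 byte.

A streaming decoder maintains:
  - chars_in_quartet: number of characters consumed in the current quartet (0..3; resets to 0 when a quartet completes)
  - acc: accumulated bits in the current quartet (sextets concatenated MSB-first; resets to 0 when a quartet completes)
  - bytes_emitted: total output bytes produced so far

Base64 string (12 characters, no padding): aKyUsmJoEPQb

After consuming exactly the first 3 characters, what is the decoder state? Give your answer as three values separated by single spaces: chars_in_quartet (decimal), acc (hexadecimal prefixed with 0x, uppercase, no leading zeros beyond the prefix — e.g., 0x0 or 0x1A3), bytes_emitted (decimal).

Answer: 3 0x1A2B2 0

Derivation:
After char 0 ('a'=26): chars_in_quartet=1 acc=0x1A bytes_emitted=0
After char 1 ('K'=10): chars_in_quartet=2 acc=0x68A bytes_emitted=0
After char 2 ('y'=50): chars_in_quartet=3 acc=0x1A2B2 bytes_emitted=0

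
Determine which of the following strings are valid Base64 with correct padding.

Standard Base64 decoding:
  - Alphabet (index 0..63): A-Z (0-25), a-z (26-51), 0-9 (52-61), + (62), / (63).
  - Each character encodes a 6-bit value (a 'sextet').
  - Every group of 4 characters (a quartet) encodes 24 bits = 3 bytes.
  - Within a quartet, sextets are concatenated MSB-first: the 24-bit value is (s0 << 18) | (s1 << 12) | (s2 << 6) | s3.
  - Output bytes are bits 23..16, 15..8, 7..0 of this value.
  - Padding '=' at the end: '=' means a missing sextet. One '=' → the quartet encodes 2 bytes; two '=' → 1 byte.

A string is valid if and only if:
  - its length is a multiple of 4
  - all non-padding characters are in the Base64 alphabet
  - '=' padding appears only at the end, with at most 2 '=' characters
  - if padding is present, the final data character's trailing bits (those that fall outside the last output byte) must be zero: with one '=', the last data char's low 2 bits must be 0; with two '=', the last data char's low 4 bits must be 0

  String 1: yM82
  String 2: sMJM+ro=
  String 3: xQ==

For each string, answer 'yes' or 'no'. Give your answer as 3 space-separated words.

String 1: 'yM82' → valid
String 2: 'sMJM+ro=' → valid
String 3: 'xQ==' → valid

Answer: yes yes yes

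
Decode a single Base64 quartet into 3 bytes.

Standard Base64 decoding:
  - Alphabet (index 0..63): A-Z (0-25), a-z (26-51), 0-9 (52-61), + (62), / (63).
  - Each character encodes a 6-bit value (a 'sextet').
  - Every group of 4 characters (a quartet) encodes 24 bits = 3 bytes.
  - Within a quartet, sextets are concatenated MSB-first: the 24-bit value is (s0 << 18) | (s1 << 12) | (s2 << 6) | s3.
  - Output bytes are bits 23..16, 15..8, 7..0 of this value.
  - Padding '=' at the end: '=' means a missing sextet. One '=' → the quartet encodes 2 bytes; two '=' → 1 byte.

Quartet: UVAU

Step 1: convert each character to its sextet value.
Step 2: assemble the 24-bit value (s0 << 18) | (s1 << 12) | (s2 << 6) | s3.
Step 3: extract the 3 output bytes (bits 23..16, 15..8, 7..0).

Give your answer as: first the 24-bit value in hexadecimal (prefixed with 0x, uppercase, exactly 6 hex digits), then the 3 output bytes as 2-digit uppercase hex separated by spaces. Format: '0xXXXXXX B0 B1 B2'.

Sextets: U=20, V=21, A=0, U=20
24-bit: (20<<18) | (21<<12) | (0<<6) | 20
      = 0x500000 | 0x015000 | 0x000000 | 0x000014
      = 0x515014
Bytes: (v>>16)&0xFF=51, (v>>8)&0xFF=50, v&0xFF=14

Answer: 0x515014 51 50 14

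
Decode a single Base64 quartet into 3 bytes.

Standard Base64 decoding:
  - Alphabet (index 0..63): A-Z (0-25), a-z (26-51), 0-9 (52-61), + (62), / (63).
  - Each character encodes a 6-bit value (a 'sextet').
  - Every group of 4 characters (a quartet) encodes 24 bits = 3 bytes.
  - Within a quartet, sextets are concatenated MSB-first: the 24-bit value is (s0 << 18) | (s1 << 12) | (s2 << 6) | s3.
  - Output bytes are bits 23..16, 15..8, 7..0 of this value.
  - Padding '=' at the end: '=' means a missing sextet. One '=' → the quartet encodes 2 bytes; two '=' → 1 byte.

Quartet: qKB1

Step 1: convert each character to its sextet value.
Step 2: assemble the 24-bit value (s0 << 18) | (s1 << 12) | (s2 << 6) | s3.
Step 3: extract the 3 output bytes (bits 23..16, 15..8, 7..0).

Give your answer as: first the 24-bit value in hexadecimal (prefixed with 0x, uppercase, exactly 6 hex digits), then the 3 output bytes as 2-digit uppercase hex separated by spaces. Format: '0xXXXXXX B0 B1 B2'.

Sextets: q=42, K=10, B=1, 1=53
24-bit: (42<<18) | (10<<12) | (1<<6) | 53
      = 0xA80000 | 0x00A000 | 0x000040 | 0x000035
      = 0xA8A075
Bytes: (v>>16)&0xFF=A8, (v>>8)&0xFF=A0, v&0xFF=75

Answer: 0xA8A075 A8 A0 75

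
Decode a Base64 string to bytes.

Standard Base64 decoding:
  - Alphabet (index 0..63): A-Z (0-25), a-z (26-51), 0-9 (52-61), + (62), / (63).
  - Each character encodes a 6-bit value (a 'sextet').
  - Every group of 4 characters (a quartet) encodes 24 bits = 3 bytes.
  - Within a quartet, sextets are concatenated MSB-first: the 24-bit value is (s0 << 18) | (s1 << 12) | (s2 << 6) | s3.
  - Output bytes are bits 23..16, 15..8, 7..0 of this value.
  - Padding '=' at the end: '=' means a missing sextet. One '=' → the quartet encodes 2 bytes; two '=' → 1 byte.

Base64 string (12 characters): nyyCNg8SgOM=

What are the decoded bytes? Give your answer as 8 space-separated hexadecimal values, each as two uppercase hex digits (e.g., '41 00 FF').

Answer: 9F 2C 82 36 0F 12 80 E3

Derivation:
After char 0 ('n'=39): chars_in_quartet=1 acc=0x27 bytes_emitted=0
After char 1 ('y'=50): chars_in_quartet=2 acc=0x9F2 bytes_emitted=0
After char 2 ('y'=50): chars_in_quartet=3 acc=0x27CB2 bytes_emitted=0
After char 3 ('C'=2): chars_in_quartet=4 acc=0x9F2C82 -> emit 9F 2C 82, reset; bytes_emitted=3
After char 4 ('N'=13): chars_in_quartet=1 acc=0xD bytes_emitted=3
After char 5 ('g'=32): chars_in_quartet=2 acc=0x360 bytes_emitted=3
After char 6 ('8'=60): chars_in_quartet=3 acc=0xD83C bytes_emitted=3
After char 7 ('S'=18): chars_in_quartet=4 acc=0x360F12 -> emit 36 0F 12, reset; bytes_emitted=6
After char 8 ('g'=32): chars_in_quartet=1 acc=0x20 bytes_emitted=6
After char 9 ('O'=14): chars_in_quartet=2 acc=0x80E bytes_emitted=6
After char 10 ('M'=12): chars_in_quartet=3 acc=0x2038C bytes_emitted=6
Padding '=': partial quartet acc=0x2038C -> emit 80 E3; bytes_emitted=8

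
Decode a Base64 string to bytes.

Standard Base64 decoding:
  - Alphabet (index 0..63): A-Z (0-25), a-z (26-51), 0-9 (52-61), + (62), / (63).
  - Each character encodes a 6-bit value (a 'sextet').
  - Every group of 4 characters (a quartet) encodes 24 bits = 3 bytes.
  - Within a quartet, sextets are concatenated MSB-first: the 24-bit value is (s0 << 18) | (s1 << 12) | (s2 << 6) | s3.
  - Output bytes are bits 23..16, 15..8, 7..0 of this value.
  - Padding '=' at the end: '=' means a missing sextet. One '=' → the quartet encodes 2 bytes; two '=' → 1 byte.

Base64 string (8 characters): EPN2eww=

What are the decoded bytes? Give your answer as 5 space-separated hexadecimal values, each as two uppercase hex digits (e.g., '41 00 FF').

Answer: 10 F3 76 7B 0C

Derivation:
After char 0 ('E'=4): chars_in_quartet=1 acc=0x4 bytes_emitted=0
After char 1 ('P'=15): chars_in_quartet=2 acc=0x10F bytes_emitted=0
After char 2 ('N'=13): chars_in_quartet=3 acc=0x43CD bytes_emitted=0
After char 3 ('2'=54): chars_in_quartet=4 acc=0x10F376 -> emit 10 F3 76, reset; bytes_emitted=3
After char 4 ('e'=30): chars_in_quartet=1 acc=0x1E bytes_emitted=3
After char 5 ('w'=48): chars_in_quartet=2 acc=0x7B0 bytes_emitted=3
After char 6 ('w'=48): chars_in_quartet=3 acc=0x1EC30 bytes_emitted=3
Padding '=': partial quartet acc=0x1EC30 -> emit 7B 0C; bytes_emitted=5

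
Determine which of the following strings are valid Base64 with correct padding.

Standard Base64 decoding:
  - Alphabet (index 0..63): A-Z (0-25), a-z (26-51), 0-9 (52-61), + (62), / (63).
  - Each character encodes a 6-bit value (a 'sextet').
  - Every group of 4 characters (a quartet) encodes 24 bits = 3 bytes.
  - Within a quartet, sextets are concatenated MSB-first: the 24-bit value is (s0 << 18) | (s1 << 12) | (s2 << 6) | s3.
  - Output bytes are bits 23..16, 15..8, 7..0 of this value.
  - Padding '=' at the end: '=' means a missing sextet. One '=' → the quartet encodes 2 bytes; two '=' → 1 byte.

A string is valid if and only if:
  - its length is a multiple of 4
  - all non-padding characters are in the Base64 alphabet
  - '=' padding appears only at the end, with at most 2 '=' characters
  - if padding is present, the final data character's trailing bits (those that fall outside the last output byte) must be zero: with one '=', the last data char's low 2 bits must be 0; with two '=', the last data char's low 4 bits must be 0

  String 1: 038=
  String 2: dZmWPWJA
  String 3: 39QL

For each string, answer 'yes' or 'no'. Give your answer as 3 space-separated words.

String 1: '038=' → valid
String 2: 'dZmWPWJA' → valid
String 3: '39QL' → valid

Answer: yes yes yes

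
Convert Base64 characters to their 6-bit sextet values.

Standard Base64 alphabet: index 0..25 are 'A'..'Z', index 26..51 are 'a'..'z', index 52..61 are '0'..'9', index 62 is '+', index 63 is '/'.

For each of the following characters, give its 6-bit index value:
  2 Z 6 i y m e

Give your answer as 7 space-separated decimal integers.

Answer: 54 25 58 34 50 38 30

Derivation:
'2': 0..9 range, 52 + ord('2') − ord('0') = 54
'Z': A..Z range, ord('Z') − ord('A') = 25
'6': 0..9 range, 52 + ord('6') − ord('0') = 58
'i': a..z range, 26 + ord('i') − ord('a') = 34
'y': a..z range, 26 + ord('y') − ord('a') = 50
'm': a..z range, 26 + ord('m') − ord('a') = 38
'e': a..z range, 26 + ord('e') − ord('a') = 30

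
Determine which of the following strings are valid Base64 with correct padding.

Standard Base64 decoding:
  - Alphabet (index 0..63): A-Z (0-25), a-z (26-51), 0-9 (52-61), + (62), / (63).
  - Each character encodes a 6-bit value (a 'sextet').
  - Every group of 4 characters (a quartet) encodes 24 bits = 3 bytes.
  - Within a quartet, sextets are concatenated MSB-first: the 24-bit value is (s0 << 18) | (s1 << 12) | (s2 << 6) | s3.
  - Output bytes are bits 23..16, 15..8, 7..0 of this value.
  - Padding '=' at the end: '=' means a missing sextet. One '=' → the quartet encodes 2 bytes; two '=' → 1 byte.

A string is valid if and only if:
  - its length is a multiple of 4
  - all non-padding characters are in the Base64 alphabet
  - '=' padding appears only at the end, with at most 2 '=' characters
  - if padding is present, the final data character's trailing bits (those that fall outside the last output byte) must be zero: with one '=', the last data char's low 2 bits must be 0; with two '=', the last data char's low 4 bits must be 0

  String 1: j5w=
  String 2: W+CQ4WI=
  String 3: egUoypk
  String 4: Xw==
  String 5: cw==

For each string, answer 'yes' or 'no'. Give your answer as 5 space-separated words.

Answer: yes yes no yes yes

Derivation:
String 1: 'j5w=' → valid
String 2: 'W+CQ4WI=' → valid
String 3: 'egUoypk' → invalid (len=7 not mult of 4)
String 4: 'Xw==' → valid
String 5: 'cw==' → valid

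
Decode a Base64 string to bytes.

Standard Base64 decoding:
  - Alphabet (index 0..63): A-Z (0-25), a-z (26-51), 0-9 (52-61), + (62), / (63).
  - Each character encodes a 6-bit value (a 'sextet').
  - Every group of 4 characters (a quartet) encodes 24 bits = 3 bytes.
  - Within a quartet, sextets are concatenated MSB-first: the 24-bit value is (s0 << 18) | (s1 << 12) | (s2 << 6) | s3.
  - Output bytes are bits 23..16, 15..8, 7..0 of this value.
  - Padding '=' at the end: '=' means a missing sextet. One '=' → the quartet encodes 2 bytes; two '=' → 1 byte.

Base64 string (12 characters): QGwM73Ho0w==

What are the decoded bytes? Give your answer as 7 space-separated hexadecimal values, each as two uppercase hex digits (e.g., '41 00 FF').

After char 0 ('Q'=16): chars_in_quartet=1 acc=0x10 bytes_emitted=0
After char 1 ('G'=6): chars_in_quartet=2 acc=0x406 bytes_emitted=0
After char 2 ('w'=48): chars_in_quartet=3 acc=0x101B0 bytes_emitted=0
After char 3 ('M'=12): chars_in_quartet=4 acc=0x406C0C -> emit 40 6C 0C, reset; bytes_emitted=3
After char 4 ('7'=59): chars_in_quartet=1 acc=0x3B bytes_emitted=3
After char 5 ('3'=55): chars_in_quartet=2 acc=0xEF7 bytes_emitted=3
After char 6 ('H'=7): chars_in_quartet=3 acc=0x3BDC7 bytes_emitted=3
After char 7 ('o'=40): chars_in_quartet=4 acc=0xEF71E8 -> emit EF 71 E8, reset; bytes_emitted=6
After char 8 ('0'=52): chars_in_quartet=1 acc=0x34 bytes_emitted=6
After char 9 ('w'=48): chars_in_quartet=2 acc=0xD30 bytes_emitted=6
Padding '==': partial quartet acc=0xD30 -> emit D3; bytes_emitted=7

Answer: 40 6C 0C EF 71 E8 D3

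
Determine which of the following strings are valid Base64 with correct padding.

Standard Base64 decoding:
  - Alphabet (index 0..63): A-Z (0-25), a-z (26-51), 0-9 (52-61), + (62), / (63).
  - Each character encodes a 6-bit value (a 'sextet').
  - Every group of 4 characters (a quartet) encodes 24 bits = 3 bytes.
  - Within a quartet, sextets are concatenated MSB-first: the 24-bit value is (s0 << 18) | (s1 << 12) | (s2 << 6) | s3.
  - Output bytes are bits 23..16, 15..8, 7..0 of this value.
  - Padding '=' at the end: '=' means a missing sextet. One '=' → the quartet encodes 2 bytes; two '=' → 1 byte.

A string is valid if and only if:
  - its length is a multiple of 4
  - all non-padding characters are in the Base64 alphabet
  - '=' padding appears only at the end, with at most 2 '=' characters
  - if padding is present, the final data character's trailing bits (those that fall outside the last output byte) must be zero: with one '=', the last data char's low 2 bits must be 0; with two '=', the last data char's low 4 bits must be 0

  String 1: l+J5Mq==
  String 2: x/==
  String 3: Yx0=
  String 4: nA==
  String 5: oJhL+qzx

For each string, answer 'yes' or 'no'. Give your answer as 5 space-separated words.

String 1: 'l+J5Mq==' → invalid (bad trailing bits)
String 2: 'x/==' → invalid (bad trailing bits)
String 3: 'Yx0=' → valid
String 4: 'nA==' → valid
String 5: 'oJhL+qzx' → valid

Answer: no no yes yes yes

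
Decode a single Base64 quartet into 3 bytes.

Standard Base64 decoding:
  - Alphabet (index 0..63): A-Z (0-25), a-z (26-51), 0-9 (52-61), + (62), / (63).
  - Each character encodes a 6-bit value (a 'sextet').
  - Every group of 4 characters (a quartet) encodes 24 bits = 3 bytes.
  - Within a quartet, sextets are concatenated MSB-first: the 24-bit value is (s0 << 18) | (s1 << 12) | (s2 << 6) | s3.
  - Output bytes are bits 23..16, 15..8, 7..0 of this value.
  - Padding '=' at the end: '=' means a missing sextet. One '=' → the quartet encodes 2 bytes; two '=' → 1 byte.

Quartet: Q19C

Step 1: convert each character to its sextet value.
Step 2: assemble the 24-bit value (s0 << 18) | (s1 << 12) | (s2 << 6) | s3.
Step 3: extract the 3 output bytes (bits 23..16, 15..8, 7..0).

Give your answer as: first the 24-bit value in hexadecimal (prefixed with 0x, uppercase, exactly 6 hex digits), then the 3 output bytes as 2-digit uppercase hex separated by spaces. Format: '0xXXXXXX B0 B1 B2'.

Answer: 0x435F42 43 5F 42

Derivation:
Sextets: Q=16, 1=53, 9=61, C=2
24-bit: (16<<18) | (53<<12) | (61<<6) | 2
      = 0x400000 | 0x035000 | 0x000F40 | 0x000002
      = 0x435F42
Bytes: (v>>16)&0xFF=43, (v>>8)&0xFF=5F, v&0xFF=42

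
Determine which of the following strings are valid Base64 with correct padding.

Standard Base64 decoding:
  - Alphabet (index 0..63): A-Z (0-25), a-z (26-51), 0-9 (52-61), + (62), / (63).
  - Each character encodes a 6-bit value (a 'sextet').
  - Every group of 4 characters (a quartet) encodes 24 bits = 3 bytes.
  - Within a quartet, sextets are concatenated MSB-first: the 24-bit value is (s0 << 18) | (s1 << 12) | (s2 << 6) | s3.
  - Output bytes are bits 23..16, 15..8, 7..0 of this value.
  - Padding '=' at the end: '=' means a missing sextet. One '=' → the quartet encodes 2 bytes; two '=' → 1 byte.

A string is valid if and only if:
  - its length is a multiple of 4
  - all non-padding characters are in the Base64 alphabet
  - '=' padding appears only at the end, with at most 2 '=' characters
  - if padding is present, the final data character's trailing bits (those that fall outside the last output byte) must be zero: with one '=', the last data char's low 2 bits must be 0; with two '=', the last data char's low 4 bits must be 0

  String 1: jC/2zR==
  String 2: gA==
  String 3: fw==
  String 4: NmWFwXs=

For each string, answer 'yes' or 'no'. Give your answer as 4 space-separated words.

String 1: 'jC/2zR==' → invalid (bad trailing bits)
String 2: 'gA==' → valid
String 3: 'fw==' → valid
String 4: 'NmWFwXs=' → valid

Answer: no yes yes yes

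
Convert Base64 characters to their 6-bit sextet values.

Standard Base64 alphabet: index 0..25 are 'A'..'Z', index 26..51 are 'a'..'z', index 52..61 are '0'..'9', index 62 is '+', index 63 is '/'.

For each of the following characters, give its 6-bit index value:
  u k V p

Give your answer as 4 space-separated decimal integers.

'u': a..z range, 26 + ord('u') − ord('a') = 46
'k': a..z range, 26 + ord('k') − ord('a') = 36
'V': A..Z range, ord('V') − ord('A') = 21
'p': a..z range, 26 + ord('p') − ord('a') = 41

Answer: 46 36 21 41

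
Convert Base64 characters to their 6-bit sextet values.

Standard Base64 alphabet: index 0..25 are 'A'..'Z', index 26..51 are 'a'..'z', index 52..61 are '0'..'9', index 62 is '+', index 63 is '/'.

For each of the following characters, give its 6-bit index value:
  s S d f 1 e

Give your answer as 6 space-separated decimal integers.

Answer: 44 18 29 31 53 30

Derivation:
's': a..z range, 26 + ord('s') − ord('a') = 44
'S': A..Z range, ord('S') − ord('A') = 18
'd': a..z range, 26 + ord('d') − ord('a') = 29
'f': a..z range, 26 + ord('f') − ord('a') = 31
'1': 0..9 range, 52 + ord('1') − ord('0') = 53
'e': a..z range, 26 + ord('e') − ord('a') = 30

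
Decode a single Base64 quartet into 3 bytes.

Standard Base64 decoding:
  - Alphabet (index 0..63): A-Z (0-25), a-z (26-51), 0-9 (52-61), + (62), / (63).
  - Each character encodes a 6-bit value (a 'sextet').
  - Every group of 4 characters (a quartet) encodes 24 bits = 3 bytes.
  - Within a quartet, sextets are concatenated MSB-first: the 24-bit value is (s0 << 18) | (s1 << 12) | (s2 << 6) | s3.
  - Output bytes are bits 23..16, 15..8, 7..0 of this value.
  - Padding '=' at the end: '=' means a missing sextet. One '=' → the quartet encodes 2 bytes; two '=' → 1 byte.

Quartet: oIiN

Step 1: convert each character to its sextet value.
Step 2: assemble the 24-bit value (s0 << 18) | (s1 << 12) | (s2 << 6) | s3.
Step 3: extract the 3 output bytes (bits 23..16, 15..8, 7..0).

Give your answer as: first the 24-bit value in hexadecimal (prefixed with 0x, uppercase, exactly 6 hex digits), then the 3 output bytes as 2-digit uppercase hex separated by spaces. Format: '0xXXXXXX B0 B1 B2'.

Sextets: o=40, I=8, i=34, N=13
24-bit: (40<<18) | (8<<12) | (34<<6) | 13
      = 0xA00000 | 0x008000 | 0x000880 | 0x00000D
      = 0xA0888D
Bytes: (v>>16)&0xFF=A0, (v>>8)&0xFF=88, v&0xFF=8D

Answer: 0xA0888D A0 88 8D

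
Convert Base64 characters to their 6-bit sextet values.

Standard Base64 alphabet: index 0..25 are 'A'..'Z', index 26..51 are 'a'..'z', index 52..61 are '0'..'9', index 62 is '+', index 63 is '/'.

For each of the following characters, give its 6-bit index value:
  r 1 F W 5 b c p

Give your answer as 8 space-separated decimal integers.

Answer: 43 53 5 22 57 27 28 41

Derivation:
'r': a..z range, 26 + ord('r') − ord('a') = 43
'1': 0..9 range, 52 + ord('1') − ord('0') = 53
'F': A..Z range, ord('F') − ord('A') = 5
'W': A..Z range, ord('W') − ord('A') = 22
'5': 0..9 range, 52 + ord('5') − ord('0') = 57
'b': a..z range, 26 + ord('b') − ord('a') = 27
'c': a..z range, 26 + ord('c') − ord('a') = 28
'p': a..z range, 26 + ord('p') − ord('a') = 41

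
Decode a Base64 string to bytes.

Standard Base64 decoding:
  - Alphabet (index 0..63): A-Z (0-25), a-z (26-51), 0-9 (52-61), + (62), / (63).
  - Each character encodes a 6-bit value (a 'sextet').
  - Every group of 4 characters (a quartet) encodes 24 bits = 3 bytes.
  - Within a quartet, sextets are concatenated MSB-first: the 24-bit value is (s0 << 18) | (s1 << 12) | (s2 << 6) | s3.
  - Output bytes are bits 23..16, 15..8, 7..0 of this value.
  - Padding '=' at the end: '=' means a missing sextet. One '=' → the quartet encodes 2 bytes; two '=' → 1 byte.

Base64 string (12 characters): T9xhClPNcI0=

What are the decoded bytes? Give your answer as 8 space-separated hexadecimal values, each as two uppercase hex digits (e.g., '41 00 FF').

After char 0 ('T'=19): chars_in_quartet=1 acc=0x13 bytes_emitted=0
After char 1 ('9'=61): chars_in_quartet=2 acc=0x4FD bytes_emitted=0
After char 2 ('x'=49): chars_in_quartet=3 acc=0x13F71 bytes_emitted=0
After char 3 ('h'=33): chars_in_quartet=4 acc=0x4FDC61 -> emit 4F DC 61, reset; bytes_emitted=3
After char 4 ('C'=2): chars_in_quartet=1 acc=0x2 bytes_emitted=3
After char 5 ('l'=37): chars_in_quartet=2 acc=0xA5 bytes_emitted=3
After char 6 ('P'=15): chars_in_quartet=3 acc=0x294F bytes_emitted=3
After char 7 ('N'=13): chars_in_quartet=4 acc=0xA53CD -> emit 0A 53 CD, reset; bytes_emitted=6
After char 8 ('c'=28): chars_in_quartet=1 acc=0x1C bytes_emitted=6
After char 9 ('I'=8): chars_in_quartet=2 acc=0x708 bytes_emitted=6
After char 10 ('0'=52): chars_in_quartet=3 acc=0x1C234 bytes_emitted=6
Padding '=': partial quartet acc=0x1C234 -> emit 70 8D; bytes_emitted=8

Answer: 4F DC 61 0A 53 CD 70 8D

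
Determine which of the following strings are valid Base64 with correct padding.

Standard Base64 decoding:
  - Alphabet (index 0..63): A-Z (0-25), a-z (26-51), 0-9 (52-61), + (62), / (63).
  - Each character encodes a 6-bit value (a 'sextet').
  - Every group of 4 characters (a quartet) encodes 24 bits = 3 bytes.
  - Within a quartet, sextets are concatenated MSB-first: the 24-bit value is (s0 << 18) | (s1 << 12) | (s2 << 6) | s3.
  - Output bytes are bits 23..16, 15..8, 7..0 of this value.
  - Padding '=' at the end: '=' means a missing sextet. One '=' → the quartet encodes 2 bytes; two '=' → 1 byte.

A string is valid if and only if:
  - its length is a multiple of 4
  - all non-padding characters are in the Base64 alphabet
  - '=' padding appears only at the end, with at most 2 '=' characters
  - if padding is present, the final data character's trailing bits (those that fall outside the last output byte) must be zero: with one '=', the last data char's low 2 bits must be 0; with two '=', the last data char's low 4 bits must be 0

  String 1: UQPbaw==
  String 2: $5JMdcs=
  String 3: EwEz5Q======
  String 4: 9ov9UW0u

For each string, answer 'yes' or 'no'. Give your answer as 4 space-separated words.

Answer: yes no no yes

Derivation:
String 1: 'UQPbaw==' → valid
String 2: '$5JMdcs=' → invalid (bad char(s): ['$'])
String 3: 'EwEz5Q======' → invalid (6 pad chars (max 2))
String 4: '9ov9UW0u' → valid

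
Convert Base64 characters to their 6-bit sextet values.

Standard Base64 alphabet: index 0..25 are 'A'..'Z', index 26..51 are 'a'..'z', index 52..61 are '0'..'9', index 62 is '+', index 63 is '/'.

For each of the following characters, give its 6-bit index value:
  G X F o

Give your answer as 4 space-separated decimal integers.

'G': A..Z range, ord('G') − ord('A') = 6
'X': A..Z range, ord('X') − ord('A') = 23
'F': A..Z range, ord('F') − ord('A') = 5
'o': a..z range, 26 + ord('o') − ord('a') = 40

Answer: 6 23 5 40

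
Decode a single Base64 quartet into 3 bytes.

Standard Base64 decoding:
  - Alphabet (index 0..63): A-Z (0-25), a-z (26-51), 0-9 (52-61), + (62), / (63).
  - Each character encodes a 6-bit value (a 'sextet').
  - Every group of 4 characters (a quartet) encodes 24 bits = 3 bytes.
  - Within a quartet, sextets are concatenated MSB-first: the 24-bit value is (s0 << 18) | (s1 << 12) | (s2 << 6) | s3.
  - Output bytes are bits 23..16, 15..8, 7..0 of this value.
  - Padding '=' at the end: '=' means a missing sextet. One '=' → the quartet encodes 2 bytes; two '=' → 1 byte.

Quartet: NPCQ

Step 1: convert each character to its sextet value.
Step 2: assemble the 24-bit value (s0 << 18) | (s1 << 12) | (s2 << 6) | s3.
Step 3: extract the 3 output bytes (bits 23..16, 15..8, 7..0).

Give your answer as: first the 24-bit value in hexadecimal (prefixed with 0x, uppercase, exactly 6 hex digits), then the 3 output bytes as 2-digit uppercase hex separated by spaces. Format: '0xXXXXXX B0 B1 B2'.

Answer: 0x34F090 34 F0 90

Derivation:
Sextets: N=13, P=15, C=2, Q=16
24-bit: (13<<18) | (15<<12) | (2<<6) | 16
      = 0x340000 | 0x00F000 | 0x000080 | 0x000010
      = 0x34F090
Bytes: (v>>16)&0xFF=34, (v>>8)&0xFF=F0, v&0xFF=90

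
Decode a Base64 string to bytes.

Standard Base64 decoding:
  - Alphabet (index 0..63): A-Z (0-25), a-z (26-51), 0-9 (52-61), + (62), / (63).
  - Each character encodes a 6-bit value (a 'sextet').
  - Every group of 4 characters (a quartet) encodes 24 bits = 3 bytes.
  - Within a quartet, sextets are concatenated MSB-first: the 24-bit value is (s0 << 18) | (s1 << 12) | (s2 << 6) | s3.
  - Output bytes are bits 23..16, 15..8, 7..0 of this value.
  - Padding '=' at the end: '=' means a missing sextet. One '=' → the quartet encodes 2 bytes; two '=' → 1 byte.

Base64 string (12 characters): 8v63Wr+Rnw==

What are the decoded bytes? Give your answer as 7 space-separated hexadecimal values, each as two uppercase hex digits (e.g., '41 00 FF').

Answer: F2 FE B7 5A BF 91 9F

Derivation:
After char 0 ('8'=60): chars_in_quartet=1 acc=0x3C bytes_emitted=0
After char 1 ('v'=47): chars_in_quartet=2 acc=0xF2F bytes_emitted=0
After char 2 ('6'=58): chars_in_quartet=3 acc=0x3CBFA bytes_emitted=0
After char 3 ('3'=55): chars_in_quartet=4 acc=0xF2FEB7 -> emit F2 FE B7, reset; bytes_emitted=3
After char 4 ('W'=22): chars_in_quartet=1 acc=0x16 bytes_emitted=3
After char 5 ('r'=43): chars_in_quartet=2 acc=0x5AB bytes_emitted=3
After char 6 ('+'=62): chars_in_quartet=3 acc=0x16AFE bytes_emitted=3
After char 7 ('R'=17): chars_in_quartet=4 acc=0x5ABF91 -> emit 5A BF 91, reset; bytes_emitted=6
After char 8 ('n'=39): chars_in_quartet=1 acc=0x27 bytes_emitted=6
After char 9 ('w'=48): chars_in_quartet=2 acc=0x9F0 bytes_emitted=6
Padding '==': partial quartet acc=0x9F0 -> emit 9F; bytes_emitted=7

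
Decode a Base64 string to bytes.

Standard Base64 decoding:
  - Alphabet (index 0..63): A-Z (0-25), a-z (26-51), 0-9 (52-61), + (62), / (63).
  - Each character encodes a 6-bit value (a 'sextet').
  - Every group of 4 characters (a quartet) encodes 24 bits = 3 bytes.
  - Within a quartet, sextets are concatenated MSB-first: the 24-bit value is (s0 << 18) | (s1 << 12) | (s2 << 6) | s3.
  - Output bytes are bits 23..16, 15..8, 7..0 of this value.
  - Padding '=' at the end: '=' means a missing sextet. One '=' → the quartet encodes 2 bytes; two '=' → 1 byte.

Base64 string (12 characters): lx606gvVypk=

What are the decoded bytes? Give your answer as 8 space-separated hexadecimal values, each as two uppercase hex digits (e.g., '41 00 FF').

After char 0 ('l'=37): chars_in_quartet=1 acc=0x25 bytes_emitted=0
After char 1 ('x'=49): chars_in_quartet=2 acc=0x971 bytes_emitted=0
After char 2 ('6'=58): chars_in_quartet=3 acc=0x25C7A bytes_emitted=0
After char 3 ('0'=52): chars_in_quartet=4 acc=0x971EB4 -> emit 97 1E B4, reset; bytes_emitted=3
After char 4 ('6'=58): chars_in_quartet=1 acc=0x3A bytes_emitted=3
After char 5 ('g'=32): chars_in_quartet=2 acc=0xEA0 bytes_emitted=3
After char 6 ('v'=47): chars_in_quartet=3 acc=0x3A82F bytes_emitted=3
After char 7 ('V'=21): chars_in_quartet=4 acc=0xEA0BD5 -> emit EA 0B D5, reset; bytes_emitted=6
After char 8 ('y'=50): chars_in_quartet=1 acc=0x32 bytes_emitted=6
After char 9 ('p'=41): chars_in_quartet=2 acc=0xCA9 bytes_emitted=6
After char 10 ('k'=36): chars_in_quartet=3 acc=0x32A64 bytes_emitted=6
Padding '=': partial quartet acc=0x32A64 -> emit CA 99; bytes_emitted=8

Answer: 97 1E B4 EA 0B D5 CA 99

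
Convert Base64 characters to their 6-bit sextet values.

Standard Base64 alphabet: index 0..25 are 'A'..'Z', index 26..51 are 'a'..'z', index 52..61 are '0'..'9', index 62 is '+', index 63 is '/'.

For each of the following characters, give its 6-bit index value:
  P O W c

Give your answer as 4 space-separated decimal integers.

Answer: 15 14 22 28

Derivation:
'P': A..Z range, ord('P') − ord('A') = 15
'O': A..Z range, ord('O') − ord('A') = 14
'W': A..Z range, ord('W') − ord('A') = 22
'c': a..z range, 26 + ord('c') − ord('a') = 28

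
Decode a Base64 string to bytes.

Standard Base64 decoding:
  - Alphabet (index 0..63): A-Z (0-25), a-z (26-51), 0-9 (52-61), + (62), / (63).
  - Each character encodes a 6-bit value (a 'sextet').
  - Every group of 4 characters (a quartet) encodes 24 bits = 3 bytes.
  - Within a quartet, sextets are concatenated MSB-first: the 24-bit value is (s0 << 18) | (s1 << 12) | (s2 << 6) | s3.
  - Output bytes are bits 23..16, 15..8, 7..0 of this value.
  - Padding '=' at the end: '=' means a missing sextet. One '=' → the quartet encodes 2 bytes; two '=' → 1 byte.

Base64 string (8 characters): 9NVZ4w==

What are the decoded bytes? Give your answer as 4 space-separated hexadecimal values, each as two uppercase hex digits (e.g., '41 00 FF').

After char 0 ('9'=61): chars_in_quartet=1 acc=0x3D bytes_emitted=0
After char 1 ('N'=13): chars_in_quartet=2 acc=0xF4D bytes_emitted=0
After char 2 ('V'=21): chars_in_quartet=3 acc=0x3D355 bytes_emitted=0
After char 3 ('Z'=25): chars_in_quartet=4 acc=0xF4D559 -> emit F4 D5 59, reset; bytes_emitted=3
After char 4 ('4'=56): chars_in_quartet=1 acc=0x38 bytes_emitted=3
After char 5 ('w'=48): chars_in_quartet=2 acc=0xE30 bytes_emitted=3
Padding '==': partial quartet acc=0xE30 -> emit E3; bytes_emitted=4

Answer: F4 D5 59 E3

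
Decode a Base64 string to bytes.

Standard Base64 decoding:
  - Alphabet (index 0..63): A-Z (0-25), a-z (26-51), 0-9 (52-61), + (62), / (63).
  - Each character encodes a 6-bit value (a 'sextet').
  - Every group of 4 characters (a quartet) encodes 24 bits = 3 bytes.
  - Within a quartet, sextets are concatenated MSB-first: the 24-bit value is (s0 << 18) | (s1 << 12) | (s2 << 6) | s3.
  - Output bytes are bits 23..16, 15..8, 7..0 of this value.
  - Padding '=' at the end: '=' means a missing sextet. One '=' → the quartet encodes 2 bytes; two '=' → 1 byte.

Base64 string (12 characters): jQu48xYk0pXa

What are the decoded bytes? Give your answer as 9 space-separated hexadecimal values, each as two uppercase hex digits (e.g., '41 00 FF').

Answer: 8D 0B B8 F3 16 24 D2 95 DA

Derivation:
After char 0 ('j'=35): chars_in_quartet=1 acc=0x23 bytes_emitted=0
After char 1 ('Q'=16): chars_in_quartet=2 acc=0x8D0 bytes_emitted=0
After char 2 ('u'=46): chars_in_quartet=3 acc=0x2342E bytes_emitted=0
After char 3 ('4'=56): chars_in_quartet=4 acc=0x8D0BB8 -> emit 8D 0B B8, reset; bytes_emitted=3
After char 4 ('8'=60): chars_in_quartet=1 acc=0x3C bytes_emitted=3
After char 5 ('x'=49): chars_in_quartet=2 acc=0xF31 bytes_emitted=3
After char 6 ('Y'=24): chars_in_quartet=3 acc=0x3CC58 bytes_emitted=3
After char 7 ('k'=36): chars_in_quartet=4 acc=0xF31624 -> emit F3 16 24, reset; bytes_emitted=6
After char 8 ('0'=52): chars_in_quartet=1 acc=0x34 bytes_emitted=6
After char 9 ('p'=41): chars_in_quartet=2 acc=0xD29 bytes_emitted=6
After char 10 ('X'=23): chars_in_quartet=3 acc=0x34A57 bytes_emitted=6
After char 11 ('a'=26): chars_in_quartet=4 acc=0xD295DA -> emit D2 95 DA, reset; bytes_emitted=9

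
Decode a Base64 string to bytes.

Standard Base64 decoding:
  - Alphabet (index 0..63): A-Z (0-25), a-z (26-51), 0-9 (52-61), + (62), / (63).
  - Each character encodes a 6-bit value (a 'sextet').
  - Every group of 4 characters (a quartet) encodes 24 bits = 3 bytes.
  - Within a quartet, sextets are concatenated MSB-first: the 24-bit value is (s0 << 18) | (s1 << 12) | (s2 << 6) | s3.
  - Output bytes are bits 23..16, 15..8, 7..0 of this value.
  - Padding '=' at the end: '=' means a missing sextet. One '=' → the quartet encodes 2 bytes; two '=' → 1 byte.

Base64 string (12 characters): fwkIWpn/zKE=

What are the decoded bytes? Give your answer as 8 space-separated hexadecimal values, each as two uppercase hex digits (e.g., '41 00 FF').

After char 0 ('f'=31): chars_in_quartet=1 acc=0x1F bytes_emitted=0
After char 1 ('w'=48): chars_in_quartet=2 acc=0x7F0 bytes_emitted=0
After char 2 ('k'=36): chars_in_quartet=3 acc=0x1FC24 bytes_emitted=0
After char 3 ('I'=8): chars_in_quartet=4 acc=0x7F0908 -> emit 7F 09 08, reset; bytes_emitted=3
After char 4 ('W'=22): chars_in_quartet=1 acc=0x16 bytes_emitted=3
After char 5 ('p'=41): chars_in_quartet=2 acc=0x5A9 bytes_emitted=3
After char 6 ('n'=39): chars_in_quartet=3 acc=0x16A67 bytes_emitted=3
After char 7 ('/'=63): chars_in_quartet=4 acc=0x5A99FF -> emit 5A 99 FF, reset; bytes_emitted=6
After char 8 ('z'=51): chars_in_quartet=1 acc=0x33 bytes_emitted=6
After char 9 ('K'=10): chars_in_quartet=2 acc=0xCCA bytes_emitted=6
After char 10 ('E'=4): chars_in_quartet=3 acc=0x33284 bytes_emitted=6
Padding '=': partial quartet acc=0x33284 -> emit CC A1; bytes_emitted=8

Answer: 7F 09 08 5A 99 FF CC A1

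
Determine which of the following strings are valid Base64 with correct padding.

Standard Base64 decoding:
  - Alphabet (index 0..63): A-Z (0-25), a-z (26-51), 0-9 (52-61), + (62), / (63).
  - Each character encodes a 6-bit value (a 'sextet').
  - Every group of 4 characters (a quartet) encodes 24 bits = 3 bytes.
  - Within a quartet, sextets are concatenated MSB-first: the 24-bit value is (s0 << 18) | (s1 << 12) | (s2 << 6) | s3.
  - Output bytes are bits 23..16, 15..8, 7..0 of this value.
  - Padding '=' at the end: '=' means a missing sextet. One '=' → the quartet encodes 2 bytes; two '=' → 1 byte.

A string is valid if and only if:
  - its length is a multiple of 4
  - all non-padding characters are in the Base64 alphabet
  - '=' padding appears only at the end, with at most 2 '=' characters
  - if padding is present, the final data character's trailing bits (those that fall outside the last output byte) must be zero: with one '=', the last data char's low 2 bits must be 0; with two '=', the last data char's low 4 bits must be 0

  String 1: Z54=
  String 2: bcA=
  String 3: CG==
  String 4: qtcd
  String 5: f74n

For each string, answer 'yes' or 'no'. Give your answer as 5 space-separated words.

String 1: 'Z54=' → valid
String 2: 'bcA=' → valid
String 3: 'CG==' → invalid (bad trailing bits)
String 4: 'qtcd' → valid
String 5: 'f74n' → valid

Answer: yes yes no yes yes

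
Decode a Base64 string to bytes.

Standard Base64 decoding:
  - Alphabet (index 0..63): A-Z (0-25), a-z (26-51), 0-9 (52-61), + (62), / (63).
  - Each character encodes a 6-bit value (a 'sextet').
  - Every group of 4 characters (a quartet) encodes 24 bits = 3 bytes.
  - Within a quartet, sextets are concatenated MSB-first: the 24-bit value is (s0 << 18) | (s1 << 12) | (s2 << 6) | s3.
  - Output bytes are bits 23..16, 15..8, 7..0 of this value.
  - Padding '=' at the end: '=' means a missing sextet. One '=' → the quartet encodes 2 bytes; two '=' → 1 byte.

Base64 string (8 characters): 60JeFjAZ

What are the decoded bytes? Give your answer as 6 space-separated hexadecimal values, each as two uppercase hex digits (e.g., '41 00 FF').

Answer: EB 42 5E 16 30 19

Derivation:
After char 0 ('6'=58): chars_in_quartet=1 acc=0x3A bytes_emitted=0
After char 1 ('0'=52): chars_in_quartet=2 acc=0xEB4 bytes_emitted=0
After char 2 ('J'=9): chars_in_quartet=3 acc=0x3AD09 bytes_emitted=0
After char 3 ('e'=30): chars_in_quartet=4 acc=0xEB425E -> emit EB 42 5E, reset; bytes_emitted=3
After char 4 ('F'=5): chars_in_quartet=1 acc=0x5 bytes_emitted=3
After char 5 ('j'=35): chars_in_quartet=2 acc=0x163 bytes_emitted=3
After char 6 ('A'=0): chars_in_quartet=3 acc=0x58C0 bytes_emitted=3
After char 7 ('Z'=25): chars_in_quartet=4 acc=0x163019 -> emit 16 30 19, reset; bytes_emitted=6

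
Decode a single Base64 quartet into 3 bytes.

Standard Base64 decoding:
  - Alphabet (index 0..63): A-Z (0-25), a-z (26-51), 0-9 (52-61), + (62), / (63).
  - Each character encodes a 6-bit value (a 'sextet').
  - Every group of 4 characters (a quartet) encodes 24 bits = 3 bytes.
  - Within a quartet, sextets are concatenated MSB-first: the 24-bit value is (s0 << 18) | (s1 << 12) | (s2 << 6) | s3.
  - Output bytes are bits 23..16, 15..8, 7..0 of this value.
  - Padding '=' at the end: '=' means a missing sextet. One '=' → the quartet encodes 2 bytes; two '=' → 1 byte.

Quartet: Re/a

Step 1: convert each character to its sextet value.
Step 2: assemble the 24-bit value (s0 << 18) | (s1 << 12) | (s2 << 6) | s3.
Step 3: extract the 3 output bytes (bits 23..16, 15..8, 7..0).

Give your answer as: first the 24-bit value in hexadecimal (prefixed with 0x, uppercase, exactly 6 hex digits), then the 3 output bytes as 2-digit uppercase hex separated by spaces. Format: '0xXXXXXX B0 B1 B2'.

Answer: 0x45EFDA 45 EF DA

Derivation:
Sextets: R=17, e=30, /=63, a=26
24-bit: (17<<18) | (30<<12) | (63<<6) | 26
      = 0x440000 | 0x01E000 | 0x000FC0 | 0x00001A
      = 0x45EFDA
Bytes: (v>>16)&0xFF=45, (v>>8)&0xFF=EF, v&0xFF=DA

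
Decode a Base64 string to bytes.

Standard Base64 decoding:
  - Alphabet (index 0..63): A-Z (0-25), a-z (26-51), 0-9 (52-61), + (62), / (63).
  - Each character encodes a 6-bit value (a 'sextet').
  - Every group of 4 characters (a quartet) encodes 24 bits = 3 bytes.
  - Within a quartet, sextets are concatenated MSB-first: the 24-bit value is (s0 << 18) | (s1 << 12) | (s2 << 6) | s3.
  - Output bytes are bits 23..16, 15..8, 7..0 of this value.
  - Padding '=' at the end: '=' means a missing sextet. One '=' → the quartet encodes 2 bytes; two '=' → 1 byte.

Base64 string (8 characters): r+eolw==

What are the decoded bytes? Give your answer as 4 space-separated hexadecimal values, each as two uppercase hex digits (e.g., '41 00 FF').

Answer: AF E7 A8 97

Derivation:
After char 0 ('r'=43): chars_in_quartet=1 acc=0x2B bytes_emitted=0
After char 1 ('+'=62): chars_in_quartet=2 acc=0xAFE bytes_emitted=0
After char 2 ('e'=30): chars_in_quartet=3 acc=0x2BF9E bytes_emitted=0
After char 3 ('o'=40): chars_in_quartet=4 acc=0xAFE7A8 -> emit AF E7 A8, reset; bytes_emitted=3
After char 4 ('l'=37): chars_in_quartet=1 acc=0x25 bytes_emitted=3
After char 5 ('w'=48): chars_in_quartet=2 acc=0x970 bytes_emitted=3
Padding '==': partial quartet acc=0x970 -> emit 97; bytes_emitted=4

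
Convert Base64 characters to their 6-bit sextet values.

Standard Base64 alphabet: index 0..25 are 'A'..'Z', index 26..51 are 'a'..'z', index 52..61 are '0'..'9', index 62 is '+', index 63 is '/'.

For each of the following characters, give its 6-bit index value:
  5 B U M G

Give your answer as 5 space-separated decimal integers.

Answer: 57 1 20 12 6

Derivation:
'5': 0..9 range, 52 + ord('5') − ord('0') = 57
'B': A..Z range, ord('B') − ord('A') = 1
'U': A..Z range, ord('U') − ord('A') = 20
'M': A..Z range, ord('M') − ord('A') = 12
'G': A..Z range, ord('G') − ord('A') = 6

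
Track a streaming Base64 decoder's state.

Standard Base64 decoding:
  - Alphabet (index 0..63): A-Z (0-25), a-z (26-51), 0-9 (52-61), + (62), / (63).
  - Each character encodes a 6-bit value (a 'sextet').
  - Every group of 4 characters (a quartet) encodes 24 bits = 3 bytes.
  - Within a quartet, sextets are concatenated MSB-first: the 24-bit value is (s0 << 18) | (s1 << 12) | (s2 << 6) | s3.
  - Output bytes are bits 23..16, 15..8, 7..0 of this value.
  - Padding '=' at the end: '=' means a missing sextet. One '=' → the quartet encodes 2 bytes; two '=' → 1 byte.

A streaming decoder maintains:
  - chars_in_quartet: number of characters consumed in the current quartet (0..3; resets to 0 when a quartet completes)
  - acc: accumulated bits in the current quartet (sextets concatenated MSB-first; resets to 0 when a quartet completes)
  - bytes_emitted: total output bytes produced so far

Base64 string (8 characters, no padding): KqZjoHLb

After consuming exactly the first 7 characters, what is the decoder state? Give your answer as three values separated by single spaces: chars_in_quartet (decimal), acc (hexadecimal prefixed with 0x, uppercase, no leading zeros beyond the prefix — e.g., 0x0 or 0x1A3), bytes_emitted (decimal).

After char 0 ('K'=10): chars_in_quartet=1 acc=0xA bytes_emitted=0
After char 1 ('q'=42): chars_in_quartet=2 acc=0x2AA bytes_emitted=0
After char 2 ('Z'=25): chars_in_quartet=3 acc=0xAA99 bytes_emitted=0
After char 3 ('j'=35): chars_in_quartet=4 acc=0x2AA663 -> emit 2A A6 63, reset; bytes_emitted=3
After char 4 ('o'=40): chars_in_quartet=1 acc=0x28 bytes_emitted=3
After char 5 ('H'=7): chars_in_quartet=2 acc=0xA07 bytes_emitted=3
After char 6 ('L'=11): chars_in_quartet=3 acc=0x281CB bytes_emitted=3

Answer: 3 0x281CB 3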